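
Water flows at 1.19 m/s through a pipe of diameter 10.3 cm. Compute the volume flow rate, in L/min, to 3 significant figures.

Q ≈ 595 L/min

Q = A·v = 0.00833 m² × 1.19 m/s = 0.00992 m³/s.
Converting: 0.00992 m³/s × 60000 = 595 L/min.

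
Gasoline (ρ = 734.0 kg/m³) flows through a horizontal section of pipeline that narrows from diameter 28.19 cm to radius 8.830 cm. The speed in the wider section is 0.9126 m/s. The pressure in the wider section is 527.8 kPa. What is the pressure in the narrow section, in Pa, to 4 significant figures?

Mass conservation (A₁v₁ = A₂v₂) gives v₂ = 0.9126 × 624.1/244.9 = 2.325 m/s.
With no height change, Bernoulli's equation is P₁ + ½ρv₁² = P₂ + ½ρv₂².
P₂ = P₁ − ½ρ(v₂² − v₁²) = 527800 − ½·734.0·(2.325² − 0.9126²) = 527800 − 1679 = 526100 Pa.

P₂ = 526100 Pa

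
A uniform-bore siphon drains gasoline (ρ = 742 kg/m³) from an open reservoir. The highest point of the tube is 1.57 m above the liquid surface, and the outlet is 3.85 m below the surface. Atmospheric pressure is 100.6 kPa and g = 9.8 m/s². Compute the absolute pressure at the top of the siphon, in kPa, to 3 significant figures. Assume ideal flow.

Bernoulli surface→outlet gives ½v² = g·h_out, so v = √(2·9.8·3.85) = 8.69 m/s.
Continuity keeps v the same throughout the tube; from surface to crest, P_atm + 0 = P_top + ½ρv² + ρg·h_top.
P_top = 100600 − ½·742·8.69² − 742·9.8·1.57 = 61200 Pa.

61.2 kPa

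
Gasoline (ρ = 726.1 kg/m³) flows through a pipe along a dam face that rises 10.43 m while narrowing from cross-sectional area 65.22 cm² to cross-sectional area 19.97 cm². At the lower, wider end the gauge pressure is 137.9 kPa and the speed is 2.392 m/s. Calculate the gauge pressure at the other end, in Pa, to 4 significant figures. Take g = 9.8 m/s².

By continuity, v₂ = v₁·A₁/A₂ = 2.392·(65.22/19.97) = 7.812 m/s.
Applying Bernoulli between the two ends and solving for P₂: P₂ = P₁ + ½ρ(v₁² − v₂²) − ρgΔh.
P₂ = 137900 + ½·726.1·(2.392² − 7.812²) − 726.1·9.8·(+10.43) = 137900 + (-20080) − (74220) = 43600 Pa.

43600 Pa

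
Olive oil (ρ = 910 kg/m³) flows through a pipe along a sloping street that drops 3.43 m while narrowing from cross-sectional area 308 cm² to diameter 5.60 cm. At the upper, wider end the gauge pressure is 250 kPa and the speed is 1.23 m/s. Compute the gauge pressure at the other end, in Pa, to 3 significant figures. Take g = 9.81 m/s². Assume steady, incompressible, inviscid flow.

Mass conservation (A₁v₁ = A₂v₂) gives v₂ = 1.23 × 308/24.6 = 15.4 m/s.
Applying Bernoulli between the two ends and solving for P₂: P₂ = P₁ + ½ρ(v₁² − v₂²) − ρgΔh.
P₂ = 250000 + ½·910·(1.23² − 15.4²) − 910·9.81·(−3.43) = 250000 + (-107000) − (-30600) = 174000 Pa.

P₂ = 174000 Pa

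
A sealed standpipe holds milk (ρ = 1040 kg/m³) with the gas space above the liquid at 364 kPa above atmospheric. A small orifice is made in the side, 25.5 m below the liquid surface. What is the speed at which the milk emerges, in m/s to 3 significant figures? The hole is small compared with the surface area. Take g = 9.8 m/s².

v ≈ 34.6 m/s

Take point 1 at the surface (v₁ ≈ 0) and point 2 at the hole (at atmospheric pressure). Bernoulli: P₁ + ρg h = P_atm + ½ρv₂².
With P₁ − P_atm = 364000 Pa, v₂ = √(2gh + 2ΔP/ρ) = √(2·9.8·25.5 + 2·364000/1040) = 34.6 m/s.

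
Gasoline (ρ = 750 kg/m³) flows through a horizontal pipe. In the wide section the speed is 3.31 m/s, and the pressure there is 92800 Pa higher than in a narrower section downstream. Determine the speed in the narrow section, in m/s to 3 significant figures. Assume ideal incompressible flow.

Along the level pipe P + ½ρv² is conserved, hence v₂² = v₁² + 2(P₁ − P₂)/ρ.
v₂ = √(3.31² + 2·92800/750) = √(11.0 + 247) = 16.1 m/s.

16.1 m/s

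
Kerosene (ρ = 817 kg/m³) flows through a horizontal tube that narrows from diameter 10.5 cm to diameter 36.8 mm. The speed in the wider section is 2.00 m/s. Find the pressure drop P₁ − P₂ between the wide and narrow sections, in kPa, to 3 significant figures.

ΔP = 107 kPa

By continuity, v₂ = v₁·A₁/A₂ = 2.00·(86.6/10.6) = 16.3 m/s.
Along the horizontal streamline, P + ½ρv² is constant.
P₁ − P₂ = ½·817·(16.3² − 2.00²) = ½·817·261 = 107000 Pa.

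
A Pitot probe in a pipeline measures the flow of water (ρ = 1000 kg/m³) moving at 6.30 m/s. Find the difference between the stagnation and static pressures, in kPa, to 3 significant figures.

19.8 kPa

At the stagnation point the flow is brought to rest, so Bernoulli gives P_stag − P_static = ½ρv².
ΔP = ½·1000·6.30² = 19800 Pa.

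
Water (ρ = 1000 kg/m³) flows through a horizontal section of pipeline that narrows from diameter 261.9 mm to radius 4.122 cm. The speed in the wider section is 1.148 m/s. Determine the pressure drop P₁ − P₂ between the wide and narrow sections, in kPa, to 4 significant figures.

By continuity, v₂ = v₁·A₁/A₂ = 1.148·(538.7/53.38) = 11.59 m/s.
Along the horizontal streamline, P + ½ρv² is constant.
P₁ − P₂ = ½·1000·(11.59² − 1.148²) = ½·1000·132.9 = 66460 Pa.

66.46 kPa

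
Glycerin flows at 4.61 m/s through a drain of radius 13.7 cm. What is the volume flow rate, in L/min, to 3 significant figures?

Q = A·v = 0.0590 m² × 4.61 m/s = 0.272 m³/s.
Converting: 0.272 m³/s × 60000 = 16300 L/min.

Q ≈ 16300 L/min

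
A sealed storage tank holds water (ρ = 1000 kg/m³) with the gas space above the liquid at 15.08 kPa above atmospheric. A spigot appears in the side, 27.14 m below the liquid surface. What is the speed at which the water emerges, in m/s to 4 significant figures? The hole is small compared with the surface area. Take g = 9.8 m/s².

Take point 1 at the surface (v₁ ≈ 0) and point 2 at the hole (at atmospheric pressure). Bernoulli: P₁ + ρg h = P_atm + ½ρv₂².
With P₁ − P_atm = 15080 Pa, v₂ = √(2gh + 2ΔP/ρ) = √(2·9.8·27.14 + 2·15080/1000) = 23.71 m/s.

v ≈ 23.71 m/s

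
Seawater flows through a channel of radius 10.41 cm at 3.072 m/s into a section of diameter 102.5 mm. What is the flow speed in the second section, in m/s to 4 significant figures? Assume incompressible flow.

The volume flow rate is constant, so v₂ = (A₁/A₂)v₁ = (340.4/82.52)·3.072 = 12.67 m/s.

v₂ = 12.67 m/s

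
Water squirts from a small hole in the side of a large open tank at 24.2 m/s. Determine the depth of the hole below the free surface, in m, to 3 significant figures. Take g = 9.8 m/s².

h = 29.9 m

For a small hole in a large open tank, ½v² = gh, giving h = v²/(2g).
h = 24.2²/(2·9.8) = 586/19.60 = 29.9 m.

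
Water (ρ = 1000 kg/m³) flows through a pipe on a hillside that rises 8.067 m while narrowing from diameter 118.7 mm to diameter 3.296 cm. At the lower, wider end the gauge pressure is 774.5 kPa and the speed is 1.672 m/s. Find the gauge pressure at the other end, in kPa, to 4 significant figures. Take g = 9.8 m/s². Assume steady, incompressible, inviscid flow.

P₂ = 461.7 kPa

The volume flow rate is constant, so v₂ = (A₁/A₂)v₁ = (110.7/8.532)·1.672 = 21.69 m/s.
Energy conservation along the streamline gives P₂ = P₁ − ½ρ(v₂² − v₁²) − ρg(h₂ − h₁).
P₂ = 774500 + ½·1000·(1.672² − 21.69²) − 1000·9.8·(+8.067) = 774500 + (-233700) − (79060) = 461700 Pa.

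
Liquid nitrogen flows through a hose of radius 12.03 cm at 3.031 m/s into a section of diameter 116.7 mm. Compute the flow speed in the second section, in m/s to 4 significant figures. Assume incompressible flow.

v₂ ≈ 12.88 m/s

Continuity gives A₁v₁ = A₂v₂, so v₂ = (454.7 cm²)/(107.0 cm²) × 3.031 m/s = 12.88 m/s.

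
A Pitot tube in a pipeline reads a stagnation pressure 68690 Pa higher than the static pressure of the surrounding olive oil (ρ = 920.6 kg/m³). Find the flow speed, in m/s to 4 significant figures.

At the stagnation point the flow is brought to rest, so Bernoulli gives P_stag − P_static = ½ρv².
v = √(2ΔP/ρ) = √(2·68690/920.6) = 12.22 m/s.

12.22 m/s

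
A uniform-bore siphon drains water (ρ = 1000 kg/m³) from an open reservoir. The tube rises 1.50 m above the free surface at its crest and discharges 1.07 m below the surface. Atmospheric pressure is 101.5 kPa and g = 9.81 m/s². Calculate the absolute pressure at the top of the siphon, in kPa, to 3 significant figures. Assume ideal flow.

The outlet speed comes from Torricelli: v = √(2g·1.07) = 4.58 m/s.
With constant cross-section the crest speed equals v; applying Bernoulli from the surface up to the crest, P_top = P_atm − ½ρv² − ρg·h_top.
P_top = 101500 − ½·1000·4.58² − 1000·9.81·1.50 = 76300 Pa.

P_top = 76.3 kPa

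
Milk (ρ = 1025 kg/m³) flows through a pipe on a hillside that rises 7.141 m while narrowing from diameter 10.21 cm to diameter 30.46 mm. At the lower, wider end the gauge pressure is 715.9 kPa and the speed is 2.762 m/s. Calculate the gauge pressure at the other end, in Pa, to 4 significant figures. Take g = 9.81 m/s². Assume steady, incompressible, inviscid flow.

P₂ ≈ 154500 Pa

The volume flow rate is constant, so v₂ = (A₁/A₂)v₁ = (81.87/7.287)·2.762 = 31.03 m/s.
Energy conservation along the streamline gives P₂ = P₁ − ½ρ(v₂² − v₁²) − ρg(h₂ − h₁).
P₂ = 715900 + ½·1025·(2.762² − 31.03²) − 1025·9.81·(+7.141) = 715900 + (-489600) − (71800) = 154500 Pa.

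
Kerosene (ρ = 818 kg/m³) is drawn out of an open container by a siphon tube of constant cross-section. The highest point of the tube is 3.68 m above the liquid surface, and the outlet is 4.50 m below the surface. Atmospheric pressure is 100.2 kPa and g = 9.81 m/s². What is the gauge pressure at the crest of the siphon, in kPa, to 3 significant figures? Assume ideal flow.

Bernoulli surface→outlet gives ½v² = g·h_out, so v = √(2·9.81·4.50) = 9.40 m/s.
With constant cross-section the crest speed equals v; applying Bernoulli from the surface up to the crest, P_top = P_atm − ½ρv² − ρg·h_top.
P_top = 100200 − ½·818·9.40² − 818·9.81·3.68 = 34600 Pa. So P_gauge = P_top − P_atm = -65600 Pa.

P_gauge = -65.6 kPa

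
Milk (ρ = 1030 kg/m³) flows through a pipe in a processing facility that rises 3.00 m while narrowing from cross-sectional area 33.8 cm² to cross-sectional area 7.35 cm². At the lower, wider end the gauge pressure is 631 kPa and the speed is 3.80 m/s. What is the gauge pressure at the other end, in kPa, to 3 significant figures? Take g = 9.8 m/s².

451 kPa

The volume flow rate is constant, so v₂ = (A₁/A₂)v₁ = (33.8/7.35)·3.80 = 17.5 m/s.
Energy conservation along the streamline gives P₂ = P₁ − ½ρ(v₂² − v₁²) − ρg(h₂ − h₁).
P₂ = 631000 + ½·1030·(3.80² − 17.5²) − 1030·9.8·(+3.00) = 631000 + (-150000) − (30300) = 451000 Pa.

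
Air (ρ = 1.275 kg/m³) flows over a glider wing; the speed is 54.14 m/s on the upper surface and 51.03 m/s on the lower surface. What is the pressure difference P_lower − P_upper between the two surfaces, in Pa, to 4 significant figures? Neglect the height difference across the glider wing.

Bernoulli (same height): P_lower − P_upper = ½ρ(v_upper² − v_lower²).
ΔP = ½·1.275·(54.14² − 51.03²) = 208.5 Pa.

ΔP = 208.5 Pa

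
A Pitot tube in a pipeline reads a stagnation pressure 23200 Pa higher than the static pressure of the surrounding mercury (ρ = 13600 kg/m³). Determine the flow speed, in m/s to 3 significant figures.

At the stagnation point the flow is brought to rest, so Bernoulli gives P_stag − P_static = ½ρv².
v = √(2ΔP/ρ) = √(2·23200/13600) = 1.85 m/s.

v ≈ 1.85 m/s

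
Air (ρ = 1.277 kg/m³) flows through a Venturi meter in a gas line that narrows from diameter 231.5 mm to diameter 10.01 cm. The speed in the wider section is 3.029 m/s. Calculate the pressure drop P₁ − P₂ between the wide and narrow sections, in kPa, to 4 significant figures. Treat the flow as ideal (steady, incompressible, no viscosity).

ΔP ≈ 0.1617 kPa

The volume flow rate is constant, so v₂ = (A₁/A₂)v₁ = (420.9/78.70)·3.029 = 16.20 m/s.
The pipe is horizontal, so Bernoulli reduces to P₁ + ½ρv₁² = P₂ + ½ρv₂².
P₁ − P₂ = ½·1.277·(16.20² − 3.029²) = ½·1.277·253.3 = 161.7 Pa.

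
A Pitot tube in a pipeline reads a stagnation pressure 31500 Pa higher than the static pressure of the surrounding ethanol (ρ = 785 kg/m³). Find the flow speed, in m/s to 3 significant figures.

v ≈ 8.96 m/s

The dynamic pressure equals the rise in static pressure at the stagnation point: ΔP = ½ρv².
v = √(2ΔP/ρ) = √(2·31500/785) = 8.96 m/s.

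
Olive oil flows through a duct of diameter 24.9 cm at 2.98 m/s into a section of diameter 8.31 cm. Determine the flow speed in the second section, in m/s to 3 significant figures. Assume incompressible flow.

v₂ ≈ 26.8 m/s

The volume flow rate is constant, so v₂ = (A₁/A₂)v₁ = (487/54.2)·2.98 = 26.8 m/s.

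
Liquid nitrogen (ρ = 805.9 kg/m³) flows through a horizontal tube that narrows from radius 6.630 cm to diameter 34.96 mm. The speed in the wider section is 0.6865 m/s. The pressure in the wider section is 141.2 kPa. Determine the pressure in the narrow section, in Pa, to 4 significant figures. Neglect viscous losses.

The volume flow rate is constant, so v₂ = (A₁/A₂)v₁ = (138.1/9.599)·0.6865 = 9.876 m/s.
With no height change, Bernoulli's equation is P₁ + ½ρv₁² = P₂ + ½ρv₂².
P₂ = P₁ − ½ρ(v₂² − v₁²) = 141200 − ½·805.9·(9.876² − 0.6865²) = 141200 − 39110 = 102100 Pa.

P₂ ≈ 102100 Pa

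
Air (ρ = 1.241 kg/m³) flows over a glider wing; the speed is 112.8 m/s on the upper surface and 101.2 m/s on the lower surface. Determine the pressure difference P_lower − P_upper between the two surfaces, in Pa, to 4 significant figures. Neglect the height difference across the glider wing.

1540 Pa

Bernoulli (same height): P_lower − P_upper = ½ρ(v_upper² − v_lower²).
ΔP = ½·1.241·(112.8² − 101.2²) = 1540 Pa.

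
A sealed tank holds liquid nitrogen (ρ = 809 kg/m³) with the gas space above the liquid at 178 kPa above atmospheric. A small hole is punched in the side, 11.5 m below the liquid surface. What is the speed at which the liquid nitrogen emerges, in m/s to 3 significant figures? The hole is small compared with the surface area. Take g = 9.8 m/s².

Take point 1 at the surface (v₁ ≈ 0) and point 2 at the hole (at atmospheric pressure). Bernoulli: P₁ + ρg h = P_atm + ½ρv₂².
With P₁ − P_atm = 178000 Pa, v₂ = √(2gh + 2ΔP/ρ) = √(2·9.8·11.5 + 2·178000/809) = 25.8 m/s.

v = 25.8 m/s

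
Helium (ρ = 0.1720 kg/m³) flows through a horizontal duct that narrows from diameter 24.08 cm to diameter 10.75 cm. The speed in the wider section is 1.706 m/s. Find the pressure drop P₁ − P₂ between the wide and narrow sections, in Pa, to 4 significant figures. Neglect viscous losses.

6.051 Pa

Continuity gives A₁v₁ = A₂v₂, so v₂ = (455.4 cm²)/(90.76 cm²) × 1.706 m/s = 8.560 m/s.
Bernoulli (h₁ = h₂): P₁ − P₂ = ½ρ(v₂² − v₁²).
P₁ − P₂ = ½·0.1720·(8.560² − 1.706²) = ½·0.1720·70.36 = 6.051 Pa.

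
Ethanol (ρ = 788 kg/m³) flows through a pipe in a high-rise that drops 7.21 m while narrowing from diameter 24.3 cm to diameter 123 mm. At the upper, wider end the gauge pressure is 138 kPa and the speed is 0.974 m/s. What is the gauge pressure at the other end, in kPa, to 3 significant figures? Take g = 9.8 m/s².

188 kPa

By continuity, v₂ = v₁·A₁/A₂ = 0.974·(464/119) = 3.80 m/s.
Applying Bernoulli between the two ends and solving for P₂: P₂ = P₁ + ½ρ(v₁² − v₂²) − ρgΔh.
P₂ = 138000 + ½·788·(0.974² − 3.80²) − 788·9.8·(−7.21) = 138000 + (-5320) − (-55700) = 188000 Pa.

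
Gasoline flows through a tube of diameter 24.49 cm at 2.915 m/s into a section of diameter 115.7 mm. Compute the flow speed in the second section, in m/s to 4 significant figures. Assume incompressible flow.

v₂ = 13.06 m/s

The volume flow rate is constant, so v₂ = (A₁/A₂)v₁ = (471.1/105.1)·2.915 = 13.06 m/s.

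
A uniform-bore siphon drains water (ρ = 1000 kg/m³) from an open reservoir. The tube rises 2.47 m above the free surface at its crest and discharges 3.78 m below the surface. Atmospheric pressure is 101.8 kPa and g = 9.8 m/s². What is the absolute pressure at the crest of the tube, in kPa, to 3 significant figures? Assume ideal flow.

The outlet speed comes from Torricelli: v = √(2g·3.78) = 8.61 m/s.
The bore is uniform, so the speed at the crest is the same v. Bernoulli surface→crest: P_atm = P_top + ½ρv² + ρg·h_top.
P_top = 101800 − ½·1000·8.61² − 1000·9.8·2.47 = 40500 Pa.

40.5 kPa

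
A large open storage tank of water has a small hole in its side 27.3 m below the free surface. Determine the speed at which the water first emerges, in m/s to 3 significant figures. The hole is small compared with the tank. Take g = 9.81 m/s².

The surface is effectively still and both ends are open, so ½v² = gh and v = √(2·9.81·27.3) = 23.1 m/s.

23.1 m/s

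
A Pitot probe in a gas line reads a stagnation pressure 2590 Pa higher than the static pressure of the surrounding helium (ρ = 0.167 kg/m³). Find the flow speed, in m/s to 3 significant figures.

At the stagnation point the flow is brought to rest, so Bernoulli gives P_stag − P_static = ½ρv².
v = √(2ΔP/ρ) = √(2·2590/0.167) = 176 m/s.

v ≈ 176 m/s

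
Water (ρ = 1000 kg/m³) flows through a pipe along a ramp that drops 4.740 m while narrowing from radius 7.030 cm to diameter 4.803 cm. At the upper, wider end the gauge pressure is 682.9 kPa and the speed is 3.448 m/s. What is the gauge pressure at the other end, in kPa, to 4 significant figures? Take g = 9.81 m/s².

P₂ ≈ 298.8 kPa

The volume flow rate is constant, so v₂ = (A₁/A₂)v₁ = (155.3/18.12)·3.448 = 29.55 m/s.
Energy conservation along the streamline gives P₂ = P₁ − ½ρ(v₂² − v₁²) − ρg(h₂ − h₁).
P₂ = 682900 + ½·1000·(3.448² − 29.55²) − 1000·9.81·(−4.740) = 682900 + (-430600) − (-46500) = 298800 Pa.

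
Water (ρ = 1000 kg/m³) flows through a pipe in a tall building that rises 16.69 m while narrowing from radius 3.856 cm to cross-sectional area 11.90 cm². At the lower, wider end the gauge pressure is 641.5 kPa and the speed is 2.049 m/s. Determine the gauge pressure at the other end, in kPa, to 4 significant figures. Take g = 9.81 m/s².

P₂ ≈ 447.5 kPa

Continuity gives A₁v₁ = A₂v₂, so v₂ = (46.71 cm²)/(11.90 cm²) × 2.049 m/s = 8.043 m/s.
Bernoulli: P₁ + ½ρv₁² + ρg h₁ = P₂ + ½ρv₂² + ρg h₂, so P₂ = P₁ + ½ρ(v₁² − v₂²) − ρg(h₂ − h₁).
P₂ = 641500 + ½·1000·(2.049² − 8.043²) − 1000·9.81·(+16.69) = 641500 + (-30250) − (163700) = 447500 Pa.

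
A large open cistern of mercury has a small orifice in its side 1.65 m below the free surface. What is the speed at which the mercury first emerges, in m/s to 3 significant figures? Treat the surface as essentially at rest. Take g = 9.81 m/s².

With the surface at rest and both surface and jet at atmospheric pressure, Bernoulli gives ρg h = ½ρv², so v = √(2gh) = √(2·9.81·1.65) = 5.69 m/s.

5.69 m/s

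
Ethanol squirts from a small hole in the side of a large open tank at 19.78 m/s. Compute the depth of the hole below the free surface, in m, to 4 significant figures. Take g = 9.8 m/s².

Inverting v = √(2gh) gives h = v² / 2g.
h = 19.78²/(2·9.8) = 391.2/19.60 = 19.96 m.

h = 19.96 m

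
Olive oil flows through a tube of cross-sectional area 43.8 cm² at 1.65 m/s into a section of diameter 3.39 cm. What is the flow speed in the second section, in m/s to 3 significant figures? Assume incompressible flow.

8.01 m/s

The volume flow rate is constant, so v₂ = (A₁/A₂)v₁ = (43.8/9.03)·1.65 = 8.01 m/s.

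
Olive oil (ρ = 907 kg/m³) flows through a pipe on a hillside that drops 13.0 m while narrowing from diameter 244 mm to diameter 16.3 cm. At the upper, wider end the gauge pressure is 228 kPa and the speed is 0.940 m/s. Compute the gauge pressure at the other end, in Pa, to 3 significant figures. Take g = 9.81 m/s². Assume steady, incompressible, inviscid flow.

P₂ ≈ 342000 Pa

By continuity, v₂ = v₁·A₁/A₂ = 0.940·(468/209) = 2.11 m/s.
Bernoulli: P₁ + ½ρv₁² + ρg h₁ = P₂ + ½ρv₂² + ρg h₂, so P₂ = P₁ + ½ρ(v₁² − v₂²) − ρg(h₂ − h₁).
P₂ = 228000 + ½·907·(0.940² − 2.11²) − 907·9.81·(−13.0) = 228000 + (-1610) − (-116000) = 342000 Pa.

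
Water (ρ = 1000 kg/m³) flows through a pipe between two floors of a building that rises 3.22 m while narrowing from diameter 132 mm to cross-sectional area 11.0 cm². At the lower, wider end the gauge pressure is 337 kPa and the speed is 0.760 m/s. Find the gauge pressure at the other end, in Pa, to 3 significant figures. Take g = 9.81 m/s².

Mass conservation (A₁v₁ = A₂v₂) gives v₂ = 0.760 × 137/11.0 = 9.45 m/s.
Applying Bernoulli between the two ends and solving for P₂: P₂ = P₁ + ½ρ(v₁² − v₂²) − ρgΔh.
P₂ = 337000 + ½·1000·(0.760² − 9.45²) − 1000·9.81·(+3.22) = 337000 + (-44400) − (31600) = 261000 Pa.

P₂ ≈ 261000 Pa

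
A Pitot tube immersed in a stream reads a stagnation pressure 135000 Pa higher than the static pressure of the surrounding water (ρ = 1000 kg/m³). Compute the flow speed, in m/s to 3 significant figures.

v ≈ 16.4 m/s

Bernoulli between the free stream and the stagnation point: ½ρv² = P_stag − P_static.
v = √(2ΔP/ρ) = √(2·135000/1000) = 16.4 m/s.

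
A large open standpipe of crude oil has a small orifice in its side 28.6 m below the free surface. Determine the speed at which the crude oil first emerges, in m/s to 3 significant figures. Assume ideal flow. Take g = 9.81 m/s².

v = 23.7 m/s

The surface is effectively still and both ends are open, so ½v² = gh and v = √(2·9.81·28.6) = 23.7 m/s.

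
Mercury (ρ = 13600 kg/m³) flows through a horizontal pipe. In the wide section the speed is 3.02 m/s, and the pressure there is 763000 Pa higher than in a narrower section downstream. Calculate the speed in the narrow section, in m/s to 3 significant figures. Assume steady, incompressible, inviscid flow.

With h₁ = h₂, rearranging Bernoulli gives v₂ = √(v₁² + 2ΔP/ρ).
v₂ = √(3.02² + 2·763000/13600) = √(9.12 + 112) = 11.0 m/s.

v₂ ≈ 11.0 m/s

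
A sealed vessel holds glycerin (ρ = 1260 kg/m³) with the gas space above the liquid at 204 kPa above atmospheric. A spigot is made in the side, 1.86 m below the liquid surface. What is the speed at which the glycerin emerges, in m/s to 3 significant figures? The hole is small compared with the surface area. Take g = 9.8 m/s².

Take point 1 at the surface (v₁ ≈ 0) and point 2 at the hole (at atmospheric pressure). Bernoulli: P₁ + ρg h = P_atm + ½ρv₂².
With P₁ − P_atm = 204000 Pa, v₂ = √(2gh + 2ΔP/ρ) = √(2·9.8·1.86 + 2·204000/1260) = 19.0 m/s.

v ≈ 19.0 m/s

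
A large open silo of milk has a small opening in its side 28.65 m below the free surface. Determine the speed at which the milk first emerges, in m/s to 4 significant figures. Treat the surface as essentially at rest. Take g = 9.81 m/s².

v ≈ 23.71 m/s

The surface is effectively still and both ends are open, so ½v² = gh and v = √(2·9.81·28.65) = 23.71 m/s.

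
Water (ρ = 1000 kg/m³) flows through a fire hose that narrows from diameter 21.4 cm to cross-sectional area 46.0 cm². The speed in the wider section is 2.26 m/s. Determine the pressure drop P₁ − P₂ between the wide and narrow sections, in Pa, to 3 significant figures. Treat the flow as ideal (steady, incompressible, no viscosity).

By continuity, v₂ = v₁·A₁/A₂ = 2.26·(360/46.0) = 17.7 m/s.
Along the horizontal streamline, P + ½ρv² is constant.
P₁ − P₂ = ½·1000·(17.7² − 2.26²) = ½·1000·307 = 154000 Pa.

ΔP = 154000 Pa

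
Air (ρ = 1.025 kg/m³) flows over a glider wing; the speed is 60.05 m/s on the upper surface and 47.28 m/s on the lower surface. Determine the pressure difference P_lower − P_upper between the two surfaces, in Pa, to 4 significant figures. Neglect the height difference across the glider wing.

ΔP ≈ 702.4 Pa

Bernoulli (same height): P_lower − P_upper = ½ρ(v_upper² − v_lower²).
ΔP = ½·1.025·(60.05² − 47.28²) = 702.4 Pa.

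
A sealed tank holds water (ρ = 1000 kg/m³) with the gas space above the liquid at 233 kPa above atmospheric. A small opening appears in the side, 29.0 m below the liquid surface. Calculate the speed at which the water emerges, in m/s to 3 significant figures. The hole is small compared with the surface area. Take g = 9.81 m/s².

Take point 1 at the surface (v₁ ≈ 0) and point 2 at the hole (at atmospheric pressure). Bernoulli: P₁ + ρg h = P_atm + ½ρv₂².
With P₁ − P_atm = 233000 Pa, v₂ = √(2gh + 2ΔP/ρ) = √(2·9.81·29.0 + 2·233000/1000) = 32.2 m/s.

v ≈ 32.2 m/s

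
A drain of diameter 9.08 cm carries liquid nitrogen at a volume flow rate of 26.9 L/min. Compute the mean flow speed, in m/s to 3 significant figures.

0.0692 m/s

Q = 26.9 L/min = 0.000448 m³/s.
v = Q/A = 0.000448 / 0.00648 = 0.0692 m/s.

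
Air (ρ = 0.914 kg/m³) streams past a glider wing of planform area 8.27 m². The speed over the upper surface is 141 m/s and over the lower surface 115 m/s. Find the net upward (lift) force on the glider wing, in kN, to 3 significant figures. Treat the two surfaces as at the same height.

F ≈ 25.2 kN

The faster flow above has the lower pressure; Bernoulli (same height) gives ΔP = ½ρ(v_up² − v_low²).
ΔP = ½·0.914·(141² − 115²) = 3040 Pa.
Lift = ΔP · A = 3040 × 8.27 = 25200 N.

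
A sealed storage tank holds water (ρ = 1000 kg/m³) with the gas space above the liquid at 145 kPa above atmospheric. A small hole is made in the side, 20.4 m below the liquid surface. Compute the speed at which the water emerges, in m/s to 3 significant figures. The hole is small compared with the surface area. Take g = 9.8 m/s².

v ≈ 26.3 m/s

Take point 1 at the surface (v₁ ≈ 0) and point 2 at the hole (at atmospheric pressure). Bernoulli: P₁ + ρg h = P_atm + ½ρv₂².
With P₁ − P_atm = 145000 Pa, v₂ = √(2gh + 2ΔP/ρ) = √(2·9.8·20.4 + 2·145000/1000) = 26.3 m/s.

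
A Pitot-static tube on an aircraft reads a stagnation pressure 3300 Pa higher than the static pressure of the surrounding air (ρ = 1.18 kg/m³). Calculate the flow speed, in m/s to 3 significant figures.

At the stagnation point the flow is brought to rest, so Bernoulli gives P_stag − P_static = ½ρv².
v = √(2ΔP/ρ) = √(2·3300/1.18) = 74.8 m/s.

v = 74.8 m/s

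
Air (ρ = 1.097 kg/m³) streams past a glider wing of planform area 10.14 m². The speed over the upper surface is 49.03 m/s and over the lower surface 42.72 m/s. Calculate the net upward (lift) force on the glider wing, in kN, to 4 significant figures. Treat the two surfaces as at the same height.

With equal heights on the two surfaces, Bernoulli gives P_lower − P_upper = ½ρ(v_upper² − v_lower²).
ΔP = ½·1.097·(49.03² − 42.72²) = 317.5 Pa.
Lift = ΔP · A = 317.5 × 10.14 = 3220 N.

F ≈ 3.220 kN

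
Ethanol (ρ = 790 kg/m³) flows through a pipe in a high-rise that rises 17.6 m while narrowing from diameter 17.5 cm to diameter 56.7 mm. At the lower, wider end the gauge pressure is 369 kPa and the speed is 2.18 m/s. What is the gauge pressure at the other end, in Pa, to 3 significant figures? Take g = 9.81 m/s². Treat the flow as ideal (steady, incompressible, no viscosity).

P₂ ≈ 64100 Pa

By continuity, v₂ = v₁·A₁/A₂ = 2.18·(241/25.2) = 20.8 m/s.
Energy conservation along the streamline gives P₂ = P₁ − ½ρ(v₂² − v₁²) − ρg(h₂ − h₁).
P₂ = 369000 + ½·790·(2.18² − 20.8²) − 790·9.81·(+17.6) = 369000 + (-168000) − (136000) = 64100 Pa.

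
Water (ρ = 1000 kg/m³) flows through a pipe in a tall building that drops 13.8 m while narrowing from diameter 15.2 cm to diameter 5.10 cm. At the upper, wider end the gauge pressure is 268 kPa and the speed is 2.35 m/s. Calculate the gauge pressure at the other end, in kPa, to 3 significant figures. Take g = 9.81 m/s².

P₂ ≈ 188 kPa

Continuity gives A₁v₁ = A₂v₂, so v₂ = (181 cm²)/(20.4 cm²) × 2.35 m/s = 20.9 m/s.
Bernoulli: P₁ + ½ρv₁² + ρg h₁ = P₂ + ½ρv₂² + ρg h₂, so P₂ = P₁ + ½ρ(v₁² − v₂²) − ρg(h₂ − h₁).
P₂ = 268000 + ½·1000·(2.35² − 20.9²) − 1000·9.81·(−13.8) = 268000 + (-215000) − (-135000) = 188000 Pa.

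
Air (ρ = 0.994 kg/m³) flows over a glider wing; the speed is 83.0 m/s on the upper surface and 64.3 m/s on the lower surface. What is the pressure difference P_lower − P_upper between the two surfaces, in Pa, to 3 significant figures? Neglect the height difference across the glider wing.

ΔP ≈ 1370 Pa

With negligible Δh, P + ½ρv² is constant, so P_low − P_up = ½ρ(v_up² − v_low²).
ΔP = ½·0.994·(83.0² − 64.3²) = 1370 Pa.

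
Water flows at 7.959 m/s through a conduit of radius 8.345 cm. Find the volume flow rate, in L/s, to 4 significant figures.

Q ≈ 174.1 L/s

Q = A·v = 0.02188 m² × 7.959 m/s = 0.1741 m³/s.
Converting: 0.1741 m³/s × 1000 = 174.1 L/s.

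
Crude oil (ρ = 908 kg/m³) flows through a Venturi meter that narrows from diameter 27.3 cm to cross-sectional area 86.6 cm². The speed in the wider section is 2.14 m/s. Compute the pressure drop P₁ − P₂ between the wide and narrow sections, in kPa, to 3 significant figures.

By continuity, v₂ = v₁·A₁/A₂ = 2.14·(585/86.6) = 14.5 m/s.
With no height change, Bernoulli's equation is P₁ + ½ρv₁² = P₂ + ½ρv₂².
P₁ − P₂ = ½·908·(14.5² − 2.14²) = ½·908·205 = 92900 Pa.

ΔP = 92.9 kPa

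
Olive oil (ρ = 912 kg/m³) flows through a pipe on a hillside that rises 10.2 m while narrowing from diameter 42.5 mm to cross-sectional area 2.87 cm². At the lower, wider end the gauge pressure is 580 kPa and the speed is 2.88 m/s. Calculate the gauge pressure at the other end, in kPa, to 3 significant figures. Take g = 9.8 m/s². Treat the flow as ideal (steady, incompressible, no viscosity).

P₂ ≈ 400 kPa

Continuity gives A₁v₁ = A₂v₂, so v₂ = (14.2 cm²)/(2.87 cm²) × 2.88 m/s = 14.2 m/s.
Applying Bernoulli between the two ends and solving for P₂: P₂ = P₁ + ½ρ(v₁² − v₂²) − ρgΔh.
P₂ = 580000 + ½·912·(2.88² − 14.2²) − 912·9.8·(+10.2) = 580000 + (-88600) − (91200) = 400000 Pa.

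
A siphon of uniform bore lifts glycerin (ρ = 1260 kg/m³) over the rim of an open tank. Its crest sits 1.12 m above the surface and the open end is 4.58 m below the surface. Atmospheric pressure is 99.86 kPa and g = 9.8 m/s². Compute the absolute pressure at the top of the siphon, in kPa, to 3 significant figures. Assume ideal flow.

P_top = 29.5 kPa

The outlet speed comes from Torricelli: v = √(2g·4.58) = 9.47 m/s.
The bore is uniform, so the speed at the crest is the same v. Bernoulli surface→crest: P_atm = P_top + ½ρv² + ρg·h_top.
P_top = 99860 − ½·1260·9.47² − 1260·9.8·1.12 = 29500 Pa.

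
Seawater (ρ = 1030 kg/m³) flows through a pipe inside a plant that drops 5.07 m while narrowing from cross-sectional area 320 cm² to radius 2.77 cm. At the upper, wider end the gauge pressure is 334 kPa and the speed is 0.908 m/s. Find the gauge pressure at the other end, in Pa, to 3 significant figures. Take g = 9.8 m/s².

P₂ = 311000 Pa

The volume flow rate is constant, so v₂ = (A₁/A₂)v₁ = (320/24.1)·0.908 = 12.1 m/s.
Energy conservation along the streamline gives P₂ = P₁ − ½ρ(v₂² − v₁²) − ρg(h₂ − h₁).
P₂ = 334000 + ½·1030·(0.908² − 12.1²) − 1030·9.8·(−5.07) = 334000 + (-74400) − (-51200) = 311000 Pa.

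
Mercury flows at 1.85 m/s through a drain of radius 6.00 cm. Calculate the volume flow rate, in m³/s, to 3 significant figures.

Q = A·v = 0.0113 m² × 1.85 m/s = 0.0209 m³/s.

Q ≈ 0.0209 m³/s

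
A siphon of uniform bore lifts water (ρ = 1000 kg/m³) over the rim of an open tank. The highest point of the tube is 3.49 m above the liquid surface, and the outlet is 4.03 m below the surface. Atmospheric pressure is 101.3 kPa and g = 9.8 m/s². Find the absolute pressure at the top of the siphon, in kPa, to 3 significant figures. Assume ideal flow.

From the surface to the outlet (both open to atmosphere, surface at rest): v = √(2g·h_out) = √(2·9.8·4.03) = 8.89 m/s.
With constant cross-section the crest speed equals v; applying Bernoulli from the surface up to the crest, P_top = P_atm − ½ρv² − ρg·h_top.
P_top = 101300 − ½·1000·8.89² − 1000·9.8·3.49 = 27600 Pa.

P_top = 27.6 kPa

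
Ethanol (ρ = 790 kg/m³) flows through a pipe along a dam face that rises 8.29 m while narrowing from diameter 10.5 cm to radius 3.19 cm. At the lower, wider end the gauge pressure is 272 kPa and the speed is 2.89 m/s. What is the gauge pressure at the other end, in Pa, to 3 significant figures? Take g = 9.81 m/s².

187000 Pa

The volume flow rate is constant, so v₂ = (A₁/A₂)v₁ = (86.6/32.0)·2.89 = 7.83 m/s.
Energy conservation along the streamline gives P₂ = P₁ − ½ρ(v₂² − v₁²) − ρg(h₂ − h₁).
P₂ = 272000 + ½·790·(2.89² − 7.83²) − 790·9.81·(+8.29) = 272000 + (-20900) − (64200) = 187000 Pa.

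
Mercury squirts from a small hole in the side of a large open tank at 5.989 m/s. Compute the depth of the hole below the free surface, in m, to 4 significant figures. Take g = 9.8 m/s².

Torricelli: v = √(2gh), so h = v²/(2g).
h = 5.989²/(2·9.8) = 35.87/19.60 = 1.830 m.

1.830 m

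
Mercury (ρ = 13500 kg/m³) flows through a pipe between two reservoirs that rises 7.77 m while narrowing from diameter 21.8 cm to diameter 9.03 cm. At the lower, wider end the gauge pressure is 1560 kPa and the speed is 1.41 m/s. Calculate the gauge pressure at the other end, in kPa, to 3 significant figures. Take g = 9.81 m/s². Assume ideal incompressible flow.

Mass conservation (A₁v₁ = A₂v₂) gives v₂ = 1.41 × 373/64.0 = 8.22 m/s.
Applying Bernoulli between the two ends and solving for P₂: P₂ = P₁ + ½ρ(v₁² − v₂²) − ρgΔh.
P₂ = 1560000 + ½·13500·(1.41² − 8.22²) − 13500·9.81·(+7.77) = 1560000 + (-442000) − (1030000) = 88600 Pa.

P₂ = 88.6 kPa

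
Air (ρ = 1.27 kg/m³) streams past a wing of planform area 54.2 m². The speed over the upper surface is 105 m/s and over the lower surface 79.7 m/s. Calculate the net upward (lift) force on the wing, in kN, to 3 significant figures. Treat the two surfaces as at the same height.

With equal heights on the two surfaces, Bernoulli gives P_lower − P_upper = ½ρ(v_upper² − v_lower²).
ΔP = ½·1.27·(105² − 79.7²) = 2970 Pa.
Lift = ΔP · A = 2970 × 54.2 = 161000 N.

F ≈ 161 kN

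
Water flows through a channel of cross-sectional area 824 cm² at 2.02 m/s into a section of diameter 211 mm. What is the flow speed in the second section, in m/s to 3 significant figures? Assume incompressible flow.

Continuity gives A₁v₁ = A₂v₂, so v₂ = (824 cm²)/(350 cm²) × 2.02 m/s = 4.76 m/s.

v₂ = 4.76 m/s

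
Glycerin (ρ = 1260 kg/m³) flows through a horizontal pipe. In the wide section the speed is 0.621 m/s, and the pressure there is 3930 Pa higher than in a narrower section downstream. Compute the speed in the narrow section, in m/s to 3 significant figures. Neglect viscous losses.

Along the level pipe P + ½ρv² is conserved, hence v₂² = v₁² + 2(P₁ − P₂)/ρ.
v₂ = √(0.621² + 2·3930/1260) = √(0.386 + 6.24) = 2.57 m/s.

v₂ ≈ 2.57 m/s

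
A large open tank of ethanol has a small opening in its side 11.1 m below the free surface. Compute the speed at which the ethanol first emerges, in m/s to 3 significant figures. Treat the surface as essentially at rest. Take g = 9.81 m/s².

v ≈ 14.8 m/s

Torricelli's result v = √(2gh) gives v = √(2·9.81·11.1) = 14.8 m/s.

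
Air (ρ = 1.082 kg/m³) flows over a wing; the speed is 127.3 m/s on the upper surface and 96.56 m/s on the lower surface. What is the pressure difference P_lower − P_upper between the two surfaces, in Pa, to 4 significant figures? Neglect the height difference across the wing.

ΔP ≈ 3723 Pa

With negligible Δh, P + ½ρv² is constant, so P_low − P_up = ½ρ(v_up² − v_low²).
ΔP = ½·1.082·(127.3² − 96.56²) = 3723 Pa.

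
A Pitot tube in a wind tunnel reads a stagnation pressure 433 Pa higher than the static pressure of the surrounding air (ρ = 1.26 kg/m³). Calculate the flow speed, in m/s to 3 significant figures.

26.2 m/s

The dynamic pressure equals the rise in static pressure at the stagnation point: ΔP = ½ρv².
v = √(2ΔP/ρ) = √(2·433/1.26) = 26.2 m/s.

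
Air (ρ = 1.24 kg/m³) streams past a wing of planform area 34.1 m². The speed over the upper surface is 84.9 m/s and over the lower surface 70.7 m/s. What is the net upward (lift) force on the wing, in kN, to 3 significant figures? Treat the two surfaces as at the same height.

From P + ½ρv² = const at equal height, P_low − P_up = ½ρ(v_up² − v_low²).
ΔP = ½·1.24·(84.9² − 70.7²) = 1370 Pa.
Lift = ΔP · A = 1370 × 34.1 = 46700 N.

F = 46.7 kN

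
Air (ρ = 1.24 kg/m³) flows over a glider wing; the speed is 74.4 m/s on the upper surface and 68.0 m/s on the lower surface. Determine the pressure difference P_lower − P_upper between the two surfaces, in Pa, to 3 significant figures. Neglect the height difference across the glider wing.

Bernoulli (same height): P_lower − P_upper = ½ρ(v_upper² − v_lower²).
ΔP = ½·1.24·(74.4² − 68.0²) = 565 Pa.

ΔP ≈ 565 Pa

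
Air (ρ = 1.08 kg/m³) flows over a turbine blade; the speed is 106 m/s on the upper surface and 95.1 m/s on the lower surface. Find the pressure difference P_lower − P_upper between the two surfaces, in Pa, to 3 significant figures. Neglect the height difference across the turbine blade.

Bernoulli (same height): P_lower − P_upper = ½ρ(v_upper² − v_lower²).
ΔP = ½·1.08·(106² − 95.1²) = 1180 Pa.

ΔP ≈ 1180 Pa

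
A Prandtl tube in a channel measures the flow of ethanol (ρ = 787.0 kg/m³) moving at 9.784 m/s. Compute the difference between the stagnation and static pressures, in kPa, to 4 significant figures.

At the stagnation point the flow is brought to rest, so Bernoulli gives P_stag − P_static = ½ρv².
ΔP = ½·787.0·9.784² = 37670 Pa.

ΔP ≈ 37.67 kPa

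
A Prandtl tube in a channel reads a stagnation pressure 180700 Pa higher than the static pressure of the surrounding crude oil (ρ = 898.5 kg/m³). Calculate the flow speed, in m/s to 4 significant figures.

Bernoulli between the free stream and the stagnation point: ½ρv² = P_stag − P_static.
v = √(2ΔP/ρ) = √(2·180700/898.5) = 20.06 m/s.

v ≈ 20.06 m/s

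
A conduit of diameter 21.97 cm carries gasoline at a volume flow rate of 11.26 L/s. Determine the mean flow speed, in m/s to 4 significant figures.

Q = 11.26 L/s = 0.01126 m³/s.
v = Q/A = 0.01126 / 0.03791 = 0.2970 m/s.

v = 0.2970 m/s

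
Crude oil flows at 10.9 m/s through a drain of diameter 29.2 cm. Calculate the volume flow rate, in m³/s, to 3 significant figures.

Q = A·v = 0.0670 m² × 10.9 m/s = 0.730 m³/s.

Q ≈ 0.730 m³/s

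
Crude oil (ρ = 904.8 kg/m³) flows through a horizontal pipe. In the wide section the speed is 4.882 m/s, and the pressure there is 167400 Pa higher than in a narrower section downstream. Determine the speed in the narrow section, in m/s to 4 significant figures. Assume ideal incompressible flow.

Horizontal Bernoulli: P₁ + ½ρv₁² = P₂ + ½ρv₂², so v₂² = v₁² + 2(P₁ − P₂)/ρ.
v₂ = √(4.882² + 2·167400/904.8) = √(23.83 + 370.0) = 19.85 m/s.

v₂ ≈ 19.85 m/s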